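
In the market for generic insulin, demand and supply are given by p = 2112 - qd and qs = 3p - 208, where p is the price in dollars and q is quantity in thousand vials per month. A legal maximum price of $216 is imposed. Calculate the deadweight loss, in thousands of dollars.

Rearranging demand gives qd = 2112 - p. Without the control the market clears where 2112 - p = 3p - 208, i.e. p* = 580 and q* = 1532.
Since 216 < 580, the ceiling is binding.
At p = 216: qd = 2112 - 216 = 1896 and qs = 3·216 - 208 = 440.
Quantity traded falls to 440. At q = 440 the demand price is 2112 - 440 = 1672 and the supply price is (208 + 440)/3 = 216.
Deadweight loss = ½ · (1672 - 216) · (1532 - 440) = ½ · 1456 · 1092 = 794976.

794976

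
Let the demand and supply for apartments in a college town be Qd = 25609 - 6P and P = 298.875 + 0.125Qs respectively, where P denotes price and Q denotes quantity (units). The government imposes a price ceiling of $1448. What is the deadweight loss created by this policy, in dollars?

Rearranging supply gives Qs = 8P - 2391. Without the control the market clears where 25609 - 6P = 8P - 2391, i.e. P* = 2000 and Q* = 13609.
Because the ceiling (1448) lies below the market-clearing price, it is binding.
At P = 1448: Qd = 25609 - 6·1448 = 16921 and Qs = 8·1448 - 2391 = 9193.
Quantity traded falls to 9193. At Q = 9193 the demand price is (25609 - 9193)/6 = 2736 and the supply price is (2391 + 9193)/8 = 1448.
Deadweight loss = ½ · (2736 - 1448) · (13609 - 9193) = ½ · 1288 · 4416 = 2843904.

2843904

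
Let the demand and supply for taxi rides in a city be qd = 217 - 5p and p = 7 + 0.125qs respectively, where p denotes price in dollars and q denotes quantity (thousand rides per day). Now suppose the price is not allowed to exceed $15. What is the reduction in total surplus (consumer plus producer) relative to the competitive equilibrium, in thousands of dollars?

Rearranging supply gives qs = 8p - 56. Setting quantity demanded equal to quantity supplied, 217 - 5p = 8p - 56, gives p* = 21 and q* = 112.
Because the ceiling (15) lies below the market-clearing price, it is binding.
At p = 15: qd = 217 - 5·15 = 142 and qs = 8·15 - 56 = 64.
Quantity traded falls to 64. At q = 64 the demand price is (217 - 64)/5 = 30.6 and the supply price is (56 + 64)/8 = 15.
Deadweight loss = ½ · (30.6 - 15) · (112 - 64) = ½ · 15.6 · 48 = 374.4.

374.4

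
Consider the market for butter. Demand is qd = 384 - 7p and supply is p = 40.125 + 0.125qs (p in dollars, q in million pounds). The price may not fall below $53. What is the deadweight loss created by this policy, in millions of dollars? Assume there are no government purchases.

Rearranging supply gives qs = 8p - 321. Setting quantity demanded equal to quantity supplied, 384 - 7p = 8p - 321, gives p* = 47 and q* = 55.
Because the floor (53) lies above the market-clearing price, it is binding.
At p = 53: qd = 384 - 7·53 = 13 and qs = 8·53 - 321 = 103.
Quantity traded falls to 13. At q = 13 the demand price is (384 - 13)/7 = 53 and the supply price is (321 + 13)/8 = 41.75.
Deadweight loss = ½ · (53 - 41.75) · (55 - 13) = ½ · 11.25 · 42 = 236.25.

236.25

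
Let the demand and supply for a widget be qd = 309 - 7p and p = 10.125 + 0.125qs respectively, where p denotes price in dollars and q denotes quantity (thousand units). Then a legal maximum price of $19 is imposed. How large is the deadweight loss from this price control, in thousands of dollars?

Rearranging supply gives qs = 8p - 81. Equilibrium: 309 - 7p = 8p - 81, so 390 = 15p and p* = 26, q* = 127.
Because the ceiling (19) lies below the market-clearing price, it is binding.
At p = 19: qd = 309 - 7·19 = 176 and qs = 8·19 - 81 = 71.
Quantity traded falls to 71. At q = 71 the demand price is (309 - 71)/7 = 34 and the supply price is (81 + 71)/8 = 19.
Deadweight loss = ½ · (34 - 19) · (127 - 71) = ½ · 15 · 56 = 420.

420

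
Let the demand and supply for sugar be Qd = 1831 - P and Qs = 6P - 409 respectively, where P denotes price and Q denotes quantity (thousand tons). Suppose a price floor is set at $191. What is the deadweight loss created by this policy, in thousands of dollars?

Without the control the market clears where 1831 - P = 6P - 409, i.e. P* = 320 and Q* = 1511.
Since 191 is below P* = 320, the floor does not bind and the free-market outcome prevails.
Since the control does not bind, no trades are prevented and deadweight loss is zero.

0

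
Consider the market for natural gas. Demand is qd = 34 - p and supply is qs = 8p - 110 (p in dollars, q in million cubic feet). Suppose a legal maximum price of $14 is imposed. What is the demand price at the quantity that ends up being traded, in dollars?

32

In a free market, 34 - p = 8p - 110 gives the equilibrium p* = 16, q* = 18.
Since 14 < 16, the ceiling is binding.
At p = 14: qd = 34 - 14 = 20 and qs = 8·14 - 110 = 2.
Only 2 units reach the market. On the demand curve, the marginal buyer's willingness to pay at q = 2 is (34 - 2) = 32.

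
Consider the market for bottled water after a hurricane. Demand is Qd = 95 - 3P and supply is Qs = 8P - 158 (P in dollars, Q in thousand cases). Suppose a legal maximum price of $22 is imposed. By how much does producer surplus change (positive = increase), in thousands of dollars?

-22

Equilibrium: 95 - 3P = 8P - 158, so 253 = 11P and P* = 23, Q* = 26.
Since 22 < 23, the ceiling is binding.
At P = 22: Qd = 95 - 3·22 = 29 and Qs = 8·22 - 158 = 18.
Producer surplus without the control is ½ · (23 - 19.75) · 26 = 42.25.
With the ceiling, producers sell 18 units at 22, so PS = ½ · (22 - 19.75) · 18 = 20.25.
Change in producer surplus = 20.25 - 42.25 = -22.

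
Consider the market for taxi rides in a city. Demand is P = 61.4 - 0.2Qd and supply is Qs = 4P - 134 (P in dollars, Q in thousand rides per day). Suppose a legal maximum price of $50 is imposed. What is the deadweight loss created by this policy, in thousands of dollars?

Rearranging demand gives Qd = 307 - 5P. Setting quantity demanded equal to quantity supplied, 307 - 5P = 4P - 134, gives P* = 49 and Q* = 62.
The ceiling of 50 is above the equilibrium price 49, so it is not binding; the market clears at P* = 49, Q* = 62.
Since the control does not bind, no trades are prevented and deadweight loss is zero.

0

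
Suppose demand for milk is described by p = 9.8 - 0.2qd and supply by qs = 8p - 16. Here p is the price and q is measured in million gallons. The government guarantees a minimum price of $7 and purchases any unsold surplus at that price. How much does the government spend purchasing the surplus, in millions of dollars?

182

Rearranging demand gives qd = 49 - 5p. Equilibrium: 49 - 5p = 8p - 16, so 65 = 13p and p* = 5, q* = 24.
The floor of 7 is above the equilibrium price 5, so it binds.
At p = 7: qd = 49 - 5·7 = 14 and qs = 8·7 - 16 = 40.
Surplus = qs - qd = 26.
Government expenditure = surplus × support price = 26 × 7 = 182.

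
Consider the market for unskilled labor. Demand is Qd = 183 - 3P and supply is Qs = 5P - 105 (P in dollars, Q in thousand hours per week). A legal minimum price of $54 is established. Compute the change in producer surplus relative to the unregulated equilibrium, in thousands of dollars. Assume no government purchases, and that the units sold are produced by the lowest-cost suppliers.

Equilibrium: 183 - 3P = 5P - 105, so 288 = 8P and P* = 36, Q* = 75.
Since 54 > 36, the floor is binding.
At P = 54: Qd = 183 - 3·54 = 21 and Qs = 5·54 - 105 = 165.
Producer surplus without the control is ½ · (36 - 21) · 75 = 562.5.
With the floor, 21 units are sold at 54. The supply price at Q = 21 is 25.2, so PS = ½ · [(54 - 21) + (54 - 25.2)] · 21 = 648.9.
Change in producer surplus = 648.9 - 562.5 = 86.4.

86.4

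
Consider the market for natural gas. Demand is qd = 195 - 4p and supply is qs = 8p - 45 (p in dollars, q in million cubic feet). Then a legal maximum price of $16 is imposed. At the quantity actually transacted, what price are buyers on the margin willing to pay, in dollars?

Equilibrium: 195 - 4p = 8p - 45, so 240 = 12p and p* = 20, q* = 115.
The ceiling of 16 is below the equilibrium price 20, so it binds.
At p = 16: qd = 195 - 4·16 = 131 and qs = 8·16 - 45 = 83.
Only 83 units reach the market. On the demand curve, the marginal buyer's willingness to pay at q = 83 is (195 - 83)/4 = 28.

28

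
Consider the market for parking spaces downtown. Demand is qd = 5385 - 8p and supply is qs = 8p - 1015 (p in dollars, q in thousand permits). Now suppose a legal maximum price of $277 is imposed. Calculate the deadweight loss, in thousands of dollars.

121032

Setting quantity demanded equal to quantity supplied, 5385 - 8p = 8p - 1015, gives p* = 400 and q* = 2185.
Since 277 < 400, the ceiling is binding.
At p = 277: qd = 5385 - 8·277 = 3169 and qs = 8·277 - 1015 = 1201.
Quantity traded falls to 1201. At q = 1201 the demand price is (5385 - 1201)/8 = 523 and the supply price is (1015 + 1201)/8 = 277.
Deadweight loss = ½ · (523 - 277) · (2185 - 1201) = ½ · 246 · 984 = 121032.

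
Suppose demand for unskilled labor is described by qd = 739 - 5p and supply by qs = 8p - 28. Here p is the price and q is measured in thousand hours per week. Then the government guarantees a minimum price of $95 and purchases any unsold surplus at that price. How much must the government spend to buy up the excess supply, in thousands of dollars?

In a free market, 739 - 5p = 8p - 28 gives the equilibrium p* = 59, q* = 444.
The floor of 95 is above the equilibrium price 59, so it binds.
At p = 95: qd = 739 - 5·95 = 264 and qs = 8·95 - 28 = 732.
Surplus = qs - qd = 468.
Government expenditure = surplus × support price = 468 × 95 = 44460.

44460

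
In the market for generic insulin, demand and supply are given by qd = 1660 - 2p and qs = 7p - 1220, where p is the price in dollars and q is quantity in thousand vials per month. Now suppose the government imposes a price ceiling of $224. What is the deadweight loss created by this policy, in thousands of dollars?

Equilibrium: 1660 - 2p = 7p - 1220, so 2880 = 9p and p* = 320, q* = 1020.
Since 224 < 320, the ceiling is binding.
At p = 224: qd = 1660 - 2·224 = 1212 and qs = 7·224 - 1220 = 348.
Quantity traded falls to 348. At q = 348 the demand price is (1660 - 348)/2 = 656 and the supply price is (1220 + 348)/7 = 224.
Deadweight loss = ½ · (656 - 224) · (1020 - 348) = ½ · 432 · 672 = 145152.

145152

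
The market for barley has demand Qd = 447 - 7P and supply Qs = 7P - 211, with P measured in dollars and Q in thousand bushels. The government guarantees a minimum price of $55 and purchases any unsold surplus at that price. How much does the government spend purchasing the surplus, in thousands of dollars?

6160

Equilibrium: 447 - 7P = 7P - 211, so 658 = 14P and P* = 47, Q* = 118.
Since 55 > 47, the floor is binding.
At P = 55: Qd = 447 - 7·55 = 62 and Qs = 7·55 - 211 = 174.
Surplus = Qs - Qd = 112.
Government expenditure = surplus × support price = 112 × 55 = 6160.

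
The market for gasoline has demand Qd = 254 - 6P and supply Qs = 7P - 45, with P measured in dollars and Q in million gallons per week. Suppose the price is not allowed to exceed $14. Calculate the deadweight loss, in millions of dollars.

In a free market, 254 - 6P = 7P - 45 gives the equilibrium P* = 23, Q* = 116.
Because the ceiling (14) lies below the market-clearing price, it is binding.
At P = 14: Qd = 254 - 6·14 = 170 and Qs = 7·14 - 45 = 53.
Quantity traded falls to 53. At Q = 53 the demand price is (254 - 53)/6 = 33.5 and the supply price is (45 + 53)/7 = 14.
Deadweight loss = ½ · (33.5 - 14) · (116 - 53) = ½ · 19.5 · 63 = 614.25.

614.25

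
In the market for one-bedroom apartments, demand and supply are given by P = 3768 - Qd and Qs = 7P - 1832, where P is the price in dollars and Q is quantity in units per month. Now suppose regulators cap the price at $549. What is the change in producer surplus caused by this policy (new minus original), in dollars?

Rearranging demand gives Qd = 3768 - P. Equilibrium: 3768 - P = 7P - 1832, so 5600 = 8P and P* = 700, Q* = 3068.
The ceiling of 549 is below the equilibrium price 700, so it binds.
At P = 549: Qd = 3768 - 549 = 3219 and Qs = 7·549 - 1832 = 2011.
Producer surplus without the control is ½ · (700 - 1832/7) · 3068 = 4706312/7.
With the ceiling, producers sell 2011 units at 549, so PS = ½ · (549 - 1832/7) · 2011 = 4044121/14.
Change in producer surplus = 4044121/14 - 4706312/7 = -383464.5.

-383464.5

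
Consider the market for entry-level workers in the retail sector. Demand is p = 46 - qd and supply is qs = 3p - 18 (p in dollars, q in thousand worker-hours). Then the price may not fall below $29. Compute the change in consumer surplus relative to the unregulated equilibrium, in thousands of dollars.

-305.5

Rearranging demand gives qd = 46 - p. Without the control the market clears where 46 - p = 3p - 18, i.e. p* = 16 and q* = 30.
The floor of 29 is above the equilibrium price 16, so it binds.
At p = 29: qd = 46 - 29 = 17 and qs = 3·29 - 18 = 69.
Consumer surplus without the control is ½ · (46 - 16) · 30 = 450.
With the floor, consumers buy 17 units at 29, so CS = ½ · (46 - 29) · 17 = 144.5.
Change in consumer surplus = 144.5 - 450 = -305.5.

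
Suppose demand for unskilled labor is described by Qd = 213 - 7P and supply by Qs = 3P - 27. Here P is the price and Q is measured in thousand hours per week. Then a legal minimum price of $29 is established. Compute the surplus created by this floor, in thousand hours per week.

50

Without the control the market clears where 213 - 7P = 3P - 27, i.e. P* = 24 and Q* = 45.
The floor of 29 is above the equilibrium price 24, so it binds.
At P = 29: Qd = 213 - 7·29 = 10 and Qs = 3·29 - 27 = 60.
Surplus = Qs - Qd = 60 - 10 = 50.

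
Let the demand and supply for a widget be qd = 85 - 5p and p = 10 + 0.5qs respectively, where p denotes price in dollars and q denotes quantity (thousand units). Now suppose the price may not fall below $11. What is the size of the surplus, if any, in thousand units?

Rearranging supply gives qs = 2p - 20. In a free market, 85 - 5p = 2p - 20 gives the equilibrium p* = 15, q* = 10.
Since 11 is below p* = 15, the floor does not bind and the free-market outcome prevails.
Since the control does not bind, there is no surplus.

0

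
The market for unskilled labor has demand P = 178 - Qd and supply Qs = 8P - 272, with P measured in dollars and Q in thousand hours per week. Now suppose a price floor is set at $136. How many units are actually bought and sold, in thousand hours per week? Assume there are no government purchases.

42

Rearranging demand gives Qd = 178 - P. Without the control the market clears where 178 - P = 8P - 272, i.e. P* = 50 and Q* = 128.
Because the floor (136) lies above the market-clearing price, it is binding.
At P = 136: Qd = 178 - 136 = 42 and Qs = 8·136 - 272 = 816.
The quantity actually transacted is the short side, demand: 42.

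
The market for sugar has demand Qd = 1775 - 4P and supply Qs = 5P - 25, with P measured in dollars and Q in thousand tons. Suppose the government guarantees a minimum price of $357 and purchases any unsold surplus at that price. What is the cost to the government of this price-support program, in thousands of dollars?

Without the control the market clears where 1775 - 4P = 5P - 25, i.e. P* = 200 and Q* = 975.
Since 357 > 200, the floor is binding.
At P = 357: Qd = 1775 - 4·357 = 347 and Qs = 5·357 - 25 = 1760.
Surplus = Qs - Qd = 1413.
Government expenditure = surplus × support price = 1413 × 357 = 504441.

504441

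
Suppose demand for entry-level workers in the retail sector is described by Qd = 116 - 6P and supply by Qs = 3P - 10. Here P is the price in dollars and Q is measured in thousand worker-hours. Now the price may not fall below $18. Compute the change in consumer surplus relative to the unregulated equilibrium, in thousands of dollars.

-80

Equilibrium: 116 - 6P = 3P - 10, so 126 = 9P and P* = 14, Q* = 32.
The floor of 18 is above the equilibrium price 14, so it binds.
At P = 18: Qd = 116 - 6·18 = 8 and Qs = 3·18 - 10 = 44.
Consumer surplus without the control is ½ · (58/3 - 14) · 32 = 256/3.
With the floor, consumers buy 8 units at 18, so CS = ½ · (58/3 - 18) · 8 = 16/3.
Change in consumer surplus = 16/3 - 256/3 = -80.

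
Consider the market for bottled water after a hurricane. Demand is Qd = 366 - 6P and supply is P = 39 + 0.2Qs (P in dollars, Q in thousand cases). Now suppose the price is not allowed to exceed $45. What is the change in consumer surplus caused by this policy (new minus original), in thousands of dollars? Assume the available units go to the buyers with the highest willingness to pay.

105

Rearranging supply gives Qs = 5P - 195. In a free market, 366 - 6P = 5P - 195 gives the equilibrium P* = 51, Q* = 60.
The ceiling of 45 is below the equilibrium price 51, so it binds.
At P = 45: Qd = 366 - 6·45 = 96 and Qs = 5·45 - 195 = 30.
Consumer surplus without the control is ½ · (61 - 51) · 60 = 300.
With the ceiling, 30 units are sold at 45 (assume they go to the highest-value buyers). The demand price at Q = 30 is 56, so CS = ½ · [(61 - 45) + (56 - 45)] · 30 = 405.
Change in consumer surplus = 405 - 300 = 105.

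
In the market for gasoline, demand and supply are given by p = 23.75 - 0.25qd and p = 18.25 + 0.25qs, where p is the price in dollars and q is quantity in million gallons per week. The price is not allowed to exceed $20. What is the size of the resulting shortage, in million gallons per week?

8

Rearranging demand gives qd = 95 - 4p; rearranging supply gives qs = 4p - 73. Setting quantity demanded equal to quantity supplied, 95 - 4p = 4p - 73, gives p* = 21 and q* = 11.
Since 20 < 21, the ceiling is binding.
At p = 20: qd = 95 - 4·20 = 15 and qs = 4·20 - 73 = 7.
Shortage = qd - qs = 15 - 7 = 8.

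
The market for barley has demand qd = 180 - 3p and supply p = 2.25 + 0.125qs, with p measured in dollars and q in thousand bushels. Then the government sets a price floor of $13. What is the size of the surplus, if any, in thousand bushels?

Rearranging supply gives qs = 8p - 18. Equilibrium: 180 - 3p = 8p - 18, so 198 = 11p and p* = 18, q* = 126.
The floor of 13 is below the equilibrium price 18, so it is not binding; the market clears at p* = 18, q* = 126.
Since the control does not bind, there is no surplus.

0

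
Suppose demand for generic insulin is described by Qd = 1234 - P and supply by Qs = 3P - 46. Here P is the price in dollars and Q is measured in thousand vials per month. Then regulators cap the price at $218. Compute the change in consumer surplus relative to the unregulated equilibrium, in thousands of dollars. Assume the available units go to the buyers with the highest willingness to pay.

15198

In a free market, 1234 - P = 3P - 46 gives the equilibrium P* = 320, Q* = 914.
Because the ceiling (218) lies below the market-clearing price, it is binding.
At P = 218: Qd = 1234 - 218 = 1016 and Qs = 3·218 - 46 = 608.
Consumer surplus without the control is ½ · (1234 - 320) · 914 = 417698.
With the ceiling, 608 units are sold at 218 (assume they go to the highest-value buyers). The demand price at Q = 608 is 626, so CS = ½ · [(1234 - 218) + (626 - 218)] · 608 = 432896.
Change in consumer surplus = 432896 - 417698 = 15198.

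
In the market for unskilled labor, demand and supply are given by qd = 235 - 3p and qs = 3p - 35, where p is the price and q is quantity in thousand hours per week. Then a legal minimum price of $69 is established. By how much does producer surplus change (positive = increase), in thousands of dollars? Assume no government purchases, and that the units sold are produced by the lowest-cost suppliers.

-192

Setting quantity demanded equal to quantity supplied, 235 - 3p = 3p - 35, gives p* = 45 and q* = 100.
The floor of 69 is above the equilibrium price 45, so it binds.
At p = 69: qd = 235 - 3·69 = 28 and qs = 3·69 - 35 = 172.
Producer surplus without the control is ½ · (45 - 35/3) · 100 = 5000/3.
With the floor, 28 units are sold at 69. The supply price at q = 28 is 21, so PS = ½ · [(69 - 35/3) + (69 - 21)] · 28 = 4424/3.
Change in producer surplus = 4424/3 - 5000/3 = -192.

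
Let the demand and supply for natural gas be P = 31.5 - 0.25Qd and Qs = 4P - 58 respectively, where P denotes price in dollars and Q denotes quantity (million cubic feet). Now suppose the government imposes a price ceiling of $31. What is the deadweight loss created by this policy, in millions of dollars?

Rearranging demand gives Qd = 126 - 4P. In a free market, 126 - 4P = 4P - 58 gives the equilibrium P* = 23, Q* = 34.
Since 31 is above P* = 23, the ceiling does not bind and the free-market outcome prevails.
Since the control does not bind, no trades are prevented and deadweight loss is zero.

0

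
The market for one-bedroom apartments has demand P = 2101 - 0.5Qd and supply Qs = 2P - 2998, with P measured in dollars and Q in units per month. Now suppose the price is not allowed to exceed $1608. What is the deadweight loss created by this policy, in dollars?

Rearranging demand gives Qd = 4202 - 2P. Equilibrium: 4202 - 2P = 2P - 2998, so 7200 = 4P and P* = 1800, Q* = 602.
Since 1608 < 1800, the ceiling is binding.
At P = 1608: Qd = 4202 - 2·1608 = 986 and Qs = 2·1608 - 2998 = 218.
Quantity traded falls to 218. At Q = 218 the demand price is (4202 - 218)/2 = 1992 and the supply price is (2998 + 218)/2 = 1608.
Deadweight loss = ½ · (1992 - 1608) · (602 - 218) = ½ · 384 · 384 = 73728.

73728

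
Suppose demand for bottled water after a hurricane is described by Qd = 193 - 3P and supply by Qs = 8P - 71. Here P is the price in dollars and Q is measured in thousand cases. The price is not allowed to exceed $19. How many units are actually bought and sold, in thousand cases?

Without the control the market clears where 193 - 3P = 8P - 71, i.e. P* = 24 and Q* = 121.
Since 19 < 24, the ceiling is binding.
At P = 19: Qd = 193 - 3·19 = 136 and Qs = 8·19 - 71 = 81.
The quantity actually transacted is the short side, supply: 81.

81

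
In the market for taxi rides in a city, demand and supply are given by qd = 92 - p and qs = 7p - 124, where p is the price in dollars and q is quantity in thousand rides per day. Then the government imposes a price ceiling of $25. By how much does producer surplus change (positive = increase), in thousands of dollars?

-116

Setting quantity demanded equal to quantity supplied, 92 - p = 7p - 124, gives p* = 27 and q* = 65.
Since 25 < 27, the ceiling is binding.
At p = 25: qd = 92 - 25 = 67 and qs = 7·25 - 124 = 51.
Producer surplus without the control is ½ · (27 - 124/7) · 65 = 4225/14.
With the ceiling, producers sell 51 units at 25, so PS = ½ · (25 - 124/7) · 51 = 2601/14.
Change in producer surplus = 2601/14 - 4225/14 = -116.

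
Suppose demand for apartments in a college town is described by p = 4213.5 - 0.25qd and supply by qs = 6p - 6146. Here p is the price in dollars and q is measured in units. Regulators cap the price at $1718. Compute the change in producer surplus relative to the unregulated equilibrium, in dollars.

Rearranging demand gives qd = 16854 - 4p. Setting quantity demanded equal to quantity supplied, 16854 - 4p = 6p - 6146, gives p* = 2300 and q* = 7654.
The ceiling of 1718 is below the equilibrium price 2300, so it binds.
At p = 1718: qd = 16854 - 4·1718 = 9982 and qs = 6·1718 - 6146 = 4162.
Producer surplus without the control is ½ · (2300 - 3073/3) · 7654 = 14645929/3.
With the ceiling, producers sell 4162 units at 1718, so PS = ½ · (1718 - 3073/3) · 4162 = 4330561/3.
Change in producer surplus = 4330561/3 - 14645929/3 = -3438456.

-3438456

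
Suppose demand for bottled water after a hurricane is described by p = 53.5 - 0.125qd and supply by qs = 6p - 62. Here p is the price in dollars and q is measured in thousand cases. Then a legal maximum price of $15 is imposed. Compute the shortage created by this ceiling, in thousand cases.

280

Rearranging demand gives qd = 428 - 8p. In a free market, 428 - 8p = 6p - 62 gives the equilibrium p* = 35, q* = 148.
Since 15 < 35, the ceiling is binding.
At p = 15: qd = 428 - 8·15 = 308 and qs = 6·15 - 62 = 28.
Shortage = qd - qs = 308 - 28 = 280.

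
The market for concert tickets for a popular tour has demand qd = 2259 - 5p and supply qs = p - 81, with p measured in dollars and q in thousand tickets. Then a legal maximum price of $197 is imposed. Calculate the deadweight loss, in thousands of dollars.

22349.4

Setting quantity demanded equal to quantity supplied, 2259 - 5p = p - 81, gives p* = 390 and q* = 309.
Since 197 < 390, the ceiling is binding.
At p = 197: qd = 2259 - 5·197 = 1274 and qs = 197 - 81 = 116.
Quantity traded falls to 116. At q = 116 the demand price is (2259 - 116)/5 = 428.6 and the supply price is 81 + 116 = 197.
Deadweight loss = ½ · (428.6 - 197) · (309 - 116) = ½ · 231.6 · 193 = 22349.4.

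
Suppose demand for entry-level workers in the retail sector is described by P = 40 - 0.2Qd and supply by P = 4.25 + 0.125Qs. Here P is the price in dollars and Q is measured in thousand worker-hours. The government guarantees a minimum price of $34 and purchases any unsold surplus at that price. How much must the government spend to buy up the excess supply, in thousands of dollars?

Rearranging demand gives Qd = 200 - 5P; rearranging supply gives Qs = 8P - 34. In a free market, 200 - 5P = 8P - 34 gives the equilibrium P* = 18, Q* = 110.
The floor of 34 is above the equilibrium price 18, so it binds.
At P = 34: Qd = 200 - 5·34 = 30 and Qs = 8·34 - 34 = 238.
Surplus = Qs - Qd = 208.
Government expenditure = surplus × support price = 208 × 34 = 7072.

7072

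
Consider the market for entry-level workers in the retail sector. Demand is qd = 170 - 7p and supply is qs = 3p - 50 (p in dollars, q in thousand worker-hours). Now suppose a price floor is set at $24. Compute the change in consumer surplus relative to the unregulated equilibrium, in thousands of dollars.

-18

Setting quantity demanded equal to quantity supplied, 170 - 7p = 3p - 50, gives p* = 22 and q* = 16.
Since 24 > 22, the floor is binding.
At p = 24: qd = 170 - 7·24 = 2 and qs = 3·24 - 50 = 22.
Consumer surplus without the control is ½ · (170/7 - 22) · 16 = 128/7.
With the floor, consumers buy 2 units at 24, so CS = ½ · (170/7 - 24) · 2 = 2/7.
Change in consumer surplus = 2/7 - 128/7 = -18.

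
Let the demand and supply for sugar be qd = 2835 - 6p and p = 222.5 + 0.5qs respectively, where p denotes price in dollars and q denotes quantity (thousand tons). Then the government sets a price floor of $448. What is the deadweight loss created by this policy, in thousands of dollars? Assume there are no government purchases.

17328

Rearranging supply gives qs = 2p - 445. Equilibrium: 2835 - 6p = 2p - 445, so 3280 = 8p and p* = 410, q* = 375.
Because the floor (448) lies above the market-clearing price, it is binding.
At p = 448: qd = 2835 - 6·448 = 147 and qs = 2·448 - 445 = 451.
Quantity traded falls to 147. At q = 147 the demand price is (2835 - 147)/6 = 448 and the supply price is (445 + 147)/2 = 296.
Deadweight loss = ½ · (448 - 296) · (375 - 147) = ½ · 152 · 228 = 17328.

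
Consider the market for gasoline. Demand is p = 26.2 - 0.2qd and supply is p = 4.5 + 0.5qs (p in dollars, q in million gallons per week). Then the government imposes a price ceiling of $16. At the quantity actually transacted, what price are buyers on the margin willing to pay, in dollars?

Rearranging demand gives qd = 131 - 5p; rearranging supply gives qs = 2p - 9. In a free market, 131 - 5p = 2p - 9 gives the equilibrium p* = 20, q* = 31.
Since 16 < 20, the ceiling is binding.
At p = 16: qd = 131 - 5·16 = 51 and qs = 2·16 - 9 = 23.
Only 23 units reach the market. On the demand curve, the marginal buyer's willingness to pay at q = 23 is (131 - 23)/5 = 21.6.

21.6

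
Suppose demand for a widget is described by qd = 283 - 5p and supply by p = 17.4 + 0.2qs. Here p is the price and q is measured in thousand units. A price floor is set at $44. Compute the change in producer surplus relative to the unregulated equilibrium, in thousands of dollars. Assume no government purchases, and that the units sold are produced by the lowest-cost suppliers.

Rearranging supply gives qs = 5p - 87. Setting quantity demanded equal to quantity supplied, 283 - 5p = 5p - 87, gives p* = 37 and q* = 98.
Because the floor (44) lies above the market-clearing price, it is binding.
At p = 44: qd = 283 - 5·44 = 63 and qs = 5·44 - 87 = 133.
Producer surplus without the control is ½ · (37 - 17.4) · 98 = 960.4.
With the floor, 63 units are sold at 44. The supply price at q = 63 is 30, so PS = ½ · [(44 - 17.4) + (44 - 30)] · 63 = 1278.9.
Change in producer surplus = 1278.9 - 960.4 = 318.5.

318.5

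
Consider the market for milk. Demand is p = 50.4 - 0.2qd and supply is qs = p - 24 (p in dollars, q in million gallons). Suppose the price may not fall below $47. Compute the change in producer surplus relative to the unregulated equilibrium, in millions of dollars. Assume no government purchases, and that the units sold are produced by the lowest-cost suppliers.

4.5

Rearranging demand gives qd = 252 - 5p. In a free market, 252 - 5p = p - 24 gives the equilibrium p* = 46, q* = 22.
Since 47 > 46, the floor is binding.
At p = 47: qd = 252 - 5·47 = 17 and qs = 47 - 24 = 23.
Producer surplus without the control is ½ · (46 - 24) · 22 = 242.
With the floor, 17 units are sold at 47. The supply price at q = 17 is 41, so PS = ½ · [(47 - 24) + (47 - 41)] · 17 = 246.5.
Change in producer surplus = 246.5 - 242 = 4.5.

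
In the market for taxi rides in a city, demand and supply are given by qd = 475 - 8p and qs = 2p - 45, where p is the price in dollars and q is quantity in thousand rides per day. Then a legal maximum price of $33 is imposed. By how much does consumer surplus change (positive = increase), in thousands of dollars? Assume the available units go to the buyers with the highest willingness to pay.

308.75

Equilibrium: 475 - 8p = 2p - 45, so 520 = 10p and p* = 52, q* = 59.
The ceiling of 33 is below the equilibrium price 52, so it binds.
At p = 33: qd = 475 - 8·33 = 211 and qs = 2·33 - 45 = 21.
Consumer surplus without the control is ½ · (59.375 - 52) · 59 = 217.5625.
With the ceiling, 21 units are sold at 33 (assume they go to the highest-value buyers). The demand price at q = 21 is 56.75, so CS = ½ · [(59.375 - 33) + (56.75 - 33)] · 21 = 526.3125.
Change in consumer surplus = 526.3125 - 217.5625 = 308.75.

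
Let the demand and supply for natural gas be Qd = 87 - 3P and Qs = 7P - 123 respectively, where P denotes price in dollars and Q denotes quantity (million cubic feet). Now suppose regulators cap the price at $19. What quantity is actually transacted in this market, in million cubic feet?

In a free market, 87 - 3P = 7P - 123 gives the equilibrium P* = 21, Q* = 24.
The ceiling of 19 is below the equilibrium price 21, so it binds.
At P = 19: Qd = 87 - 3·19 = 30 and Qs = 7·19 - 123 = 10.
The quantity actually transacted is the short side, supply: 10.

10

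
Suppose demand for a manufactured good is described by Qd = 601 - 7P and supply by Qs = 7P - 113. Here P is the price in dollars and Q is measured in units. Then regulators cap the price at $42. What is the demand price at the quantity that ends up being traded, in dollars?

60

Setting quantity demanded equal to quantity supplied, 601 - 7P = 7P - 113, gives P* = 51 and Q* = 244.
The ceiling of 42 is below the equilibrium price 51, so it binds.
At P = 42: Qd = 601 - 7·42 = 307 and Qs = 7·42 - 113 = 181.
Only 181 units reach the market. On the demand curve, the marginal buyer's willingness to pay at Q = 181 is (601 - 181)/7 = 60.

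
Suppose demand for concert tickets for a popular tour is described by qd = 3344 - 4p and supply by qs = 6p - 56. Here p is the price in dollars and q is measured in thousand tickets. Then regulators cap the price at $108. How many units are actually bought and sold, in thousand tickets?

592

Without the control the market clears where 3344 - 4p = 6p - 56, i.e. p* = 340 and q* = 1984.
Since 108 < 340, the ceiling is binding.
At p = 108: qd = 3344 - 4·108 = 2912 and qs = 6·108 - 56 = 592.
The quantity actually transacted is the short side, supply: 592.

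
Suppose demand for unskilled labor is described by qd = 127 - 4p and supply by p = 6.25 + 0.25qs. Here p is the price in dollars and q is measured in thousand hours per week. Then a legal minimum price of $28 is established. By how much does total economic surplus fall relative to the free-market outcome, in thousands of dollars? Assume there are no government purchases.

324

Rearranging supply gives qs = 4p - 25. Equilibrium: 127 - 4p = 4p - 25, so 152 = 8p and p* = 19, q* = 51.
Since 28 > 19, the floor is binding.
At p = 28: qd = 127 - 4·28 = 15 and qs = 4·28 - 25 = 87.
Quantity traded falls to 15. At q = 15 the demand price is (127 - 15)/4 = 28 and the supply price is (25 + 15)/4 = 10.
Deadweight loss = ½ · (28 - 10) · (51 - 15) = ½ · 18 · 36 = 324.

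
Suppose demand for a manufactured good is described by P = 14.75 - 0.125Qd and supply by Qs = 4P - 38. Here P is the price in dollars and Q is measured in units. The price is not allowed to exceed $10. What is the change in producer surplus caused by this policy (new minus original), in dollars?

-24

Rearranging demand gives Qd = 118 - 8P. In a free market, 118 - 8P = 4P - 38 gives the equilibrium P* = 13, Q* = 14.
The ceiling of 10 is below the equilibrium price 13, so it binds.
At P = 10: Qd = 118 - 8·10 = 38 and Qs = 4·10 - 38 = 2.
Producer surplus without the control is ½ · (13 - 9.5) · 14 = 24.5.
With the ceiling, producers sell 2 units at 10, so PS = ½ · (10 - 9.5) · 2 = 0.5.
Change in producer surplus = 0.5 - 24.5 = -24.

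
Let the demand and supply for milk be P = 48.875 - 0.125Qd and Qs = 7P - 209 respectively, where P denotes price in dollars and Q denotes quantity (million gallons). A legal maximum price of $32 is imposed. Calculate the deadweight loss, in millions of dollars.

Rearranging demand gives Qd = 391 - 8P. Setting quantity demanded equal to quantity supplied, 391 - 8P = 7P - 209, gives P* = 40 and Q* = 71.
The ceiling of 32 is below the equilibrium price 40, so it binds.
At P = 32: Qd = 391 - 8·32 = 135 and Qs = 7·32 - 209 = 15.
Quantity traded falls to 15. At Q = 15 the demand price is (391 - 15)/8 = 47 and the supply price is (209 + 15)/7 = 32.
Deadweight loss = ½ · (47 - 32) · (71 - 15) = ½ · 15 · 56 = 420.

420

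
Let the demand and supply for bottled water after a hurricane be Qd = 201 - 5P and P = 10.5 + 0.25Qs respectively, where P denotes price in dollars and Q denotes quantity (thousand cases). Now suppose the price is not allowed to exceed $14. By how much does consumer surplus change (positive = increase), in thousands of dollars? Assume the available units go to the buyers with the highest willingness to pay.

-88.4

Rearranging supply gives Qs = 4P - 42. Without the control the market clears where 201 - 5P = 4P - 42, i.e. P* = 27 and Q* = 66.
The ceiling of 14 is below the equilibrium price 27, so it binds.
At P = 14: Qd = 201 - 5·14 = 131 and Qs = 4·14 - 42 = 14.
Consumer surplus without the control is ½ · (40.2 - 27) · 66 = 435.6.
With the ceiling, 14 units are sold at 14 (assume they go to the highest-value buyers). The demand price at Q = 14 is 37.4, so CS = ½ · [(40.2 - 14) + (37.4 - 14)] · 14 = 347.2.
Change in consumer surplus = 347.2 - 435.6 = -88.4.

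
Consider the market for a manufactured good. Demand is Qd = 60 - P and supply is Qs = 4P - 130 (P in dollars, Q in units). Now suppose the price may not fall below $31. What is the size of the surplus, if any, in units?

Equilibrium: 60 - P = 4P - 130, so 190 = 5P and P* = 38, Q* = 22.
Since 31 is below P* = 38, the floor does not bind and the free-market outcome prevails.
Since the control does not bind, there is no surplus.

0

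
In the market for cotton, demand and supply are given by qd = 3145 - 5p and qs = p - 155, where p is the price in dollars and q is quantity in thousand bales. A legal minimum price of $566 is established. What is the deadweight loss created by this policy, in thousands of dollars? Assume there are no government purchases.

In a free market, 3145 - 5p = p - 155 gives the equilibrium p* = 550, q* = 395.
Since 566 > 550, the floor is binding.
At p = 566: qd = 3145 - 5·566 = 315 and qs = 566 - 155 = 411.
Quantity traded falls to 315. At q = 315 the demand price is (3145 - 315)/5 = 566 and the supply price is 155 + 315 = 470.
Deadweight loss = ½ · (566 - 470) · (395 - 315) = ½ · 96 · 80 = 3840.

3840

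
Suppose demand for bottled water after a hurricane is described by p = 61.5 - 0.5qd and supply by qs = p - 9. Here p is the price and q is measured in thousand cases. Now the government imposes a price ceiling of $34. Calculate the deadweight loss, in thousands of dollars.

Rearranging demand gives qd = 123 - 2p. Equilibrium: 123 - 2p = p - 9, so 132 = 3p and p* = 44, q* = 35.
The ceiling of 34 is below the equilibrium price 44, so it binds.
At p = 34: qd = 123 - 2·34 = 55 and qs = 34 - 9 = 25.
Quantity traded falls to 25. At q = 25 the demand price is (123 - 25)/2 = 49 and the supply price is 9 + 25 = 34.
Deadweight loss = ½ · (49 - 34) · (35 - 25) = ½ · 15 · 10 = 75.

75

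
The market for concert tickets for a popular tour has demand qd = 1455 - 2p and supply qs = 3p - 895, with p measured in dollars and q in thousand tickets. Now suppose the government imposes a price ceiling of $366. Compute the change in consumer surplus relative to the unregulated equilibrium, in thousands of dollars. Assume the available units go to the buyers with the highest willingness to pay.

Without the control the market clears where 1455 - 2p = 3p - 895, i.e. p* = 470 and q* = 515.
The ceiling of 366 is below the equilibrium price 470, so it binds.
At p = 366: qd = 1455 - 2·366 = 723 and qs = 3·366 - 895 = 203.
Consumer surplus without the control is ½ · (727.5 - 470) · 515 = 66306.25.
With the ceiling, 203 units are sold at 366 (assume they go to the highest-value buyers). The demand price at q = 203 is 626, so CS = ½ · [(727.5 - 366) + (626 - 366)] · 203 = 63082.25.
Change in consumer surplus = 63082.25 - 66306.25 = -3224.

-3224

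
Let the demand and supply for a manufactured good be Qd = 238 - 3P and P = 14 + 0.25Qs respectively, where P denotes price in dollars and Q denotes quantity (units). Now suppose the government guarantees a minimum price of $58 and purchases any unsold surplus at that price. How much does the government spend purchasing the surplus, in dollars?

6496

Rearranging supply gives Qs = 4P - 56. Equilibrium: 238 - 3P = 4P - 56, so 294 = 7P and P* = 42, Q* = 112.
Since 58 > 42, the floor is binding.
At P = 58: Qd = 238 - 3·58 = 64 and Qs = 4·58 - 56 = 176.
Surplus = Qs - Qd = 112.
Government expenditure = surplus × support price = 112 × 58 = 6496.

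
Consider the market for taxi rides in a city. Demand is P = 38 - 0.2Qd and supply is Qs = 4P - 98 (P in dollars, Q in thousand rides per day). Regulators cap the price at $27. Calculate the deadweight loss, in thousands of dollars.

Rearranging demand gives Qd = 190 - 5P. Setting quantity demanded equal to quantity supplied, 190 - 5P = 4P - 98, gives P* = 32 and Q* = 30.
The ceiling of 27 is below the equilibrium price 32, so it binds.
At P = 27: Qd = 190 - 5·27 = 55 and Qs = 4·27 - 98 = 10.
Quantity traded falls to 10. At Q = 10 the demand price is (190 - 10)/5 = 36 and the supply price is (98 + 10)/4 = 27.
Deadweight loss = ½ · (36 - 27) · (30 - 10) = ½ · 9 · 20 = 90.

90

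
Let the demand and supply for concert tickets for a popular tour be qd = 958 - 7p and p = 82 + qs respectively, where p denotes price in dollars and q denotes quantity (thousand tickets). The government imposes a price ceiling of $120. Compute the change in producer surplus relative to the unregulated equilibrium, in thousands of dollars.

-430

Rearranging supply gives qs = p - 82. Setting quantity demanded equal to quantity supplied, 958 - 7p = p - 82, gives p* = 130 and q* = 48.
Since 120 < 130, the ceiling is binding.
At p = 120: qd = 958 - 7·120 = 118 and qs = 120 - 82 = 38.
Producer surplus without the control is ½ · (130 - 82) · 48 = 1152.
With the ceiling, producers sell 38 units at 120, so PS = ½ · (120 - 82) · 38 = 722.
Change in producer surplus = 722 - 1152 = -430.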